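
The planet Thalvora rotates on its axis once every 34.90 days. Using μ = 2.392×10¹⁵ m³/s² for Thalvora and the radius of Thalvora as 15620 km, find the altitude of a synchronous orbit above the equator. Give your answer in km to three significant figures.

T = 34.90 days = 3.015×10⁶ s.
A synchronous orbit has period T, so by Kepler's third law a = (μT²/4π²)^(1/3).
μT²/4π² = 2.392×10¹⁵ × (3.015×10⁶)² / 39.48 = 5.509×10²⁶ m³.
a = 8.198×10⁸ m = 8.1977×10⁵ km.
Altitude h = a − R = 8.1977×10⁵ − 15620 = 8.0415×10⁵ km.

h_sync ≈ 8.04×10⁵ km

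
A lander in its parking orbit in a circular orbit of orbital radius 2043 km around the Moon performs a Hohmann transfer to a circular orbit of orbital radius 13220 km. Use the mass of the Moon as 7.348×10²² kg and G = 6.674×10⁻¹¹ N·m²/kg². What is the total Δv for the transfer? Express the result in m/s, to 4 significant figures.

Δv_total ≈ 783.8 m/s

μ = GM = 6.674×10⁻¹¹ × 7.348×10²² = 4.904×10¹² m³/s².
r₁ = 2043 km = 2.043×10⁶ m.
r₂ = 13220 km = 1.322×10⁷ m.
Transfer ellipse a_t = (r₁ + r₂)/2 = 7.632×10⁶ m.
At r₁: circular v_c1 = √(μ/r₁) = 1549 m/s; transfer-perilune v_p = √[μ(2/r₁ − 1/a_t)] = 2039 m/s.
Δv₁ = v_p − v_c1 = 489.8 m/s.
At r₂: circular v_c2 = √(μ/r₂) = 609.1 m/s; transfer-apolune v_a = √[μ(2/r₂ − 1/a_t)] = 315.1 m/s.
Δv₂ = v_c2 − v_a = 293.9 m/s.
Total Δv = Δv₁ + Δv₂ = 783.8 m/s.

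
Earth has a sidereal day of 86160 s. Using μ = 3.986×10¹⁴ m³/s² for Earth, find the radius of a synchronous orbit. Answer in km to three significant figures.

A synchronous orbit has period T, so by Kepler's third law a = (μT²/4π²)^(1/3).
μT²/4π² = 3.986×10¹⁴ × (8.616×10⁴)² / 39.48 = 7.495×10²² m³.
a = 4.216×10⁷ m = 42163 km.

r_sync ≈ 42200 km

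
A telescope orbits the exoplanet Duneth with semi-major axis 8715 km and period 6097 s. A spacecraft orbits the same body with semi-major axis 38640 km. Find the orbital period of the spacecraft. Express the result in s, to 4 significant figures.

T₂ ≈ 56920 s

Kepler's third law: T² ∝ a³, so T₂ = T₁ (a₂/a₁)^(3/2).
a₂/a₁ = 4.434, (a₂/a₁)^(3/2) = 9.336.
T₂ = 6097 × 9.336 = 56920 s.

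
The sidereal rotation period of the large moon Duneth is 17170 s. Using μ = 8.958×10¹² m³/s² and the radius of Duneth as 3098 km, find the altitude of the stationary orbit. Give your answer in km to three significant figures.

A synchronous orbit has period T, so by Kepler's third law a = (μT²/4π²)^(1/3).
μT²/4π² = 8.958×10¹² × (1.717×10⁴)² / 39.48 = 6.689×10¹⁹ m³.
a = 4.059×10⁶ m = 4059.4 km.
Altitude h = a − R = 4059.4 − 3098 = 961.42 km.

h_sync ≈ 961 km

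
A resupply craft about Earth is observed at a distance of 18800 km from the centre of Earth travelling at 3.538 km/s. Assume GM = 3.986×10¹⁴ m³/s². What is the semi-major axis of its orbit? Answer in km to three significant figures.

a ≈ 13300 km

r = 1.880×10⁷ m.
Vis-viva rearranged: 1/a = 2/r − v²/μ = 1.064×10⁻⁷ − 3.140×10⁻⁸ = 7.498×10⁻⁸ m⁻¹.
a = 1.334×10⁷ m = 13337 km.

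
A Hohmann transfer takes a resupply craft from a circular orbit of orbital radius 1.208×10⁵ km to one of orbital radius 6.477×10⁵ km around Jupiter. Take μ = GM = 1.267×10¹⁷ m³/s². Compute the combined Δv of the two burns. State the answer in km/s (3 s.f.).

Δv_total ≈ 15.8 km/s

r₁ = 1.208×10⁵ km = 1.208×10⁸ m.
r₂ = 6.477×10⁵ km = 6.477×10⁸ m.
Transfer ellipse a_t = (r₁ + r₂)/2 = 3.842×10⁸ m.
At r₁: circular v_c1 = √(μ/r₁) = 32390 m/s; transfer-perijove v_p = √[μ(2/r₁ − 1/a_t)] = 42050 m/s.
Δv₁ = v_p − v_c1 = 9661 m/s.
At r₂: circular v_c2 = √(μ/r₂) = 13990 m/s; transfer-apojove v_a = √[μ(2/r₂ − 1/a_t)] = 7842 m/s.
Δv₂ = v_c2 − v_a = 6144 m/s.
Total Δv = Δv₁ + Δv₂ = 15810 m/s = 15.81 km/s.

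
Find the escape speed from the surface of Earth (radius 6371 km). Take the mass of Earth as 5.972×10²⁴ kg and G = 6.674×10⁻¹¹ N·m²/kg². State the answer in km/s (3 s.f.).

v_esc ≈ 11.2 km/s

μ = GM = 6.674×10⁻¹¹ × 5.972×10²⁴ = 3.986×10¹⁴ m³/s².
r = R = 6.371×10⁶ m.
Escape speed v_esc = √(2μ/r) = √(2 × 3.986×10¹⁴ / 6.371×10⁶) = √(1.251×10⁸) = 11190 m/s.
= 11.19 km/s.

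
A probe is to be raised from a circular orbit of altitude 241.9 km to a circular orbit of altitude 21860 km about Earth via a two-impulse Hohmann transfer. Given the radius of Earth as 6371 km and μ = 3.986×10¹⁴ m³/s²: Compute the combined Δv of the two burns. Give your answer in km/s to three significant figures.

Δv_total ≈ 3.56 km/s

r₁ = 6371 + 241.9 = 6612.9 km = 6.6129×10⁶ m.
r₂ = 6371 + 21860 = 28231 km = 2.8231×10⁷ m.
Transfer ellipse a_t = (r₁ + r₂)/2 = 1.742×10⁷ m.
At r₁: circular v_c1 = √(μ/r₁) = 7764 m/s; transfer-perigee v_p = √[μ(2/r₁ − 1/a_t)] = 9883 m/s.
Δv₁ = v_p − v_c1 = 2119 m/s.
At r₂: circular v_c2 = √(μ/r₂) = 3758 m/s; transfer-apogee v_a = √[μ(2/r₂ − 1/a_t)] = 2315 m/s.
Δv₂ = v_c2 − v_a = 1443 m/s.
Total Δv = Δv₁ + Δv₂ = 3562 m/s = 3.562 km/s.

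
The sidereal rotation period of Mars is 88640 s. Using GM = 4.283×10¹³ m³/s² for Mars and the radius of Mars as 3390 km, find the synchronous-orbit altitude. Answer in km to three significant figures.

A synchronous orbit has period T, so by Kepler's third law a = (μT²/4π²)^(1/3).
μT²/4π² = 4.283×10¹³ × (8.864×10⁴)² / 39.48 = 8.524×10²¹ m³.
a = 2.043×10⁷ m = 20428 km.
Altitude h = a − R = 20428 − 3390 = 17038 km.

h_sync ≈ 17000 km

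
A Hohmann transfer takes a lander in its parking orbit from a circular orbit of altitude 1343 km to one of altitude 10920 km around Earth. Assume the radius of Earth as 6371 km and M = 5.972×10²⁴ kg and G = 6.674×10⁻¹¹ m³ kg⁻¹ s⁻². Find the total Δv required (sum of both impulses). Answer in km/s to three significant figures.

Δv_total ≈ 2.30 km/s

μ = GM = 6.674×10⁻¹¹ × 5.972×10²⁴ = 3.986×10¹⁴ m³/s².
r₁ = 6371 + 1343 = 7714.0 km = 7.7140×10⁶ m.
r₂ = 6371 + 10920 = 17291 km = 1.7291×10⁷ m.
Transfer ellipse a_t = (r₁ + r₂)/2 = 1.250×10⁷ m.
At r₁: circular v_c1 = √(μ/r₁) = 7188 m/s; transfer-perigee v_p = √[μ(2/r₁ − 1/a_t)] = 8453 m/s.
Δv₁ = v_p − v_c1 = 1265 m/s.
At r₂: circular v_c2 = √(μ/r₂) = 4801 m/s; transfer-apogee v_a = √[μ(2/r₂ − 1/a_t)] = 3771 m/s.
Δv₂ = v_c2 − v_a = 1030 m/s.
Total Δv = Δv₁ + Δv₂ = 2295 m/s = 2.295 km/s.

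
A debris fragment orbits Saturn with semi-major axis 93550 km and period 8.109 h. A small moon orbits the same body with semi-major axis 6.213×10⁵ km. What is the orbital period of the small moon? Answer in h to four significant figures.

Kepler's third law: T² ∝ a³, so T₂ = T₁ (a₂/a₁)^(3/2).
a₂/a₁ = 6.641, (a₂/a₁)^(3/2) = 17.12.
T₂ = 8.109 × 17.12 = 138.8 h.

T₂ ≈ 138.8 h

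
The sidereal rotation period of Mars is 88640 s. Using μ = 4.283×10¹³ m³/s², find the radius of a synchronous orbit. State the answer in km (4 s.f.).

A synchronous orbit has period T, so by Kepler's third law a = (μT²/4π²)^(1/3).
μT²/4π² = 4.283×10¹³ × (8.864×10⁴)² / 39.48 = 8.524×10²¹ m³.
a = 2.043×10⁷ m = 20428 km.

r_sync ≈ 20430 km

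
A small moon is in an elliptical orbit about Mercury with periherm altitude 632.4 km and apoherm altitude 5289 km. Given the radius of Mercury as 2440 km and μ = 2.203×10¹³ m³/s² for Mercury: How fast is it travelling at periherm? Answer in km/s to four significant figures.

r_p = 2440 + 632.4 = 3072.4 km = 3.0724×10⁶ m.
r_a = 2440 + 5289 = 7729.0 km = 7.7290×10⁶ m.
Semi-major axis a = (r_p + r_a)/2 = 5400.7 km = 5.401×10⁶ m.
Vis-viva: v² = μ(2/r − 1/a) = 2.203×10¹³ × (6.510×10⁻⁷ − 1.852×10⁻⁷) = 1.026×10⁷ m²/s².
v = 3203 m/s = 3.203 km/s.

v ≈ 3.203 km/s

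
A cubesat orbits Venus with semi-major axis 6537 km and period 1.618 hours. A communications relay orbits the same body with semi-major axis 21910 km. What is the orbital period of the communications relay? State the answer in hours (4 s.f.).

T₂ ≈ 9.928 hours

Kepler's third law: T² ∝ a³, so T₂ = T₁ (a₂/a₁)^(3/2).
a₂/a₁ = 3.352, (a₂/a₁)^(3/2) = 6.136.
T₂ = 1.618 × 6.136 = 9.928 hours.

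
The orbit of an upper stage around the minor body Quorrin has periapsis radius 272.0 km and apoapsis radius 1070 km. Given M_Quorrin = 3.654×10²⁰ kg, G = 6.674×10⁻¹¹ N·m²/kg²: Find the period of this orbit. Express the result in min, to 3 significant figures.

T ≈ 369 min

μ = GM = 6.674×10⁻¹¹ × 3.654×10²⁰ = 2.439×10¹⁰ m³/s².
Semi-major axis a = (r_p + r_a)/2 = (272.00 + 1070.0)/2 = 671.00 km = 6.710×10⁵ m.
By Kepler's third law T = 2π√(a³/μ) = 2π × 3.520×10³ = 2.211×10⁴ s.
= 368.6 min.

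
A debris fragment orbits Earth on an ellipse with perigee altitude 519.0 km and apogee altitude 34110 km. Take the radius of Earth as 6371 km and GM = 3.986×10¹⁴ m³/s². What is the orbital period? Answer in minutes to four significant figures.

r_p = 6371 + 519.0 = 6890.0 km = 6.8900×10⁶ m.
r_a = 6371 + 34110 = 40481 km = 4.0481×10⁷ m.
Semi-major axis a = (r_p + r_a)/2 = (6890.0 + 40481)/2 = 23686 km = 2.369×10⁷ m.
By Kepler's third law T = 2π√(a³/μ) = 2π × 5.774×10³ = 3.628×10⁴ s.
= 604.6 minutes.

T ≈ 604.6 minutes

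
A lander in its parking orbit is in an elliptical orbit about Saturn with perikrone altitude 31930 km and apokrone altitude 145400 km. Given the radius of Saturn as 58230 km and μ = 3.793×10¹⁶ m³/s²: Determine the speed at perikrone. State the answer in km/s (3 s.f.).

r_p = 58230 + 31930 = 90160 km = 9.0160×10⁷ m.
r_a = 58230 + 145400 = 203630 km = 2.0363×10⁸ m.
Semi-major axis a = (r_p + r_a)/2 = 1.4690×10⁵ km = 1.469×10⁸ m.
Vis-viva: v² = μ(2/r − 1/a) = 3.793×10¹⁶ × (2.218×10⁻⁸ − 6.808×10⁻⁹) = 5.832×10⁸ m²/s².
v = 24150 m/s = 24.15 km/s.

v ≈ 24.1 km/s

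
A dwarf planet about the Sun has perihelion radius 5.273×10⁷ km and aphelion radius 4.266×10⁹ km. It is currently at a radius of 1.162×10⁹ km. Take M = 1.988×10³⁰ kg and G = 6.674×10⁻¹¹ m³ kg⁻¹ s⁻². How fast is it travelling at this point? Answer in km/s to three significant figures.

μ = GM = 6.674×10⁻¹¹ × 1.988×10³⁰ = 1.327×10²⁰ m³/s².
Semi-major axis a = (r_p + r_a)/2 = 2.1594×10⁹ km = 2.159×10¹² m.
Vis-viva: v² = μ(2/r − 1/a) = 1.327×10²⁰ × (1.721×10⁻¹² − 4.631×10⁻¹³) = 1.669×10⁸ m²/s².
v = 12920 m/s = 12.92 km/s.

v ≈ 12.9 km/s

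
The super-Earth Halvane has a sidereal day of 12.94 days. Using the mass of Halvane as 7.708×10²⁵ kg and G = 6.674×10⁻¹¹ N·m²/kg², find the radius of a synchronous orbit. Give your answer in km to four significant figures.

μ = GM = 6.674×10⁻¹¹ × 7.708×10²⁵ = 5.144×10¹⁵ m³/s².
T = 12.94 days = 1.118×10⁶ s.
A synchronous orbit has period T, so by Kepler's third law a = (μT²/4π²)^(1/3).
μT²/4π² = 5.144×10¹⁵ × (1.118×10⁶)² / 39.48 = 1.629×10²⁶ m³.
a = 5.461×10⁸ m = 5.4612×10⁵ km.

r_sync ≈ 5.461×10⁵ km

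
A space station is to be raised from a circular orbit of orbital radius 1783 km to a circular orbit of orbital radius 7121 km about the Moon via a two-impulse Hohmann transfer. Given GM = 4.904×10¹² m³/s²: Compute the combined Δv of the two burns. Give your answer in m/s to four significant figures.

r₁ = 1783 km = 1.783×10⁶ m.
r₂ = 7121 km = 7.121×10⁶ m.
Transfer ellipse a_t = (r₁ + r₂)/2 = 4.452×10⁶ m.
At r₁: circular v_c1 = √(μ/r₁) = 1658 m/s; transfer-perilune v_p = √[μ(2/r₁ − 1/a_t)] = 2097 m/s.
Δv₁ = v_p − v_c1 = 439.0 m/s.
At r₂: circular v_c2 = √(μ/r₂) = 829.9 m/s; transfer-apolune v_a = √[μ(2/r₂ − 1/a_t)] = 525.2 m/s.
Δv₂ = v_c2 − v_a = 304.7 m/s.
Total Δv = Δv₁ + Δv₂ = 743.7 m/s.

Δv_total ≈ 743.7 m/s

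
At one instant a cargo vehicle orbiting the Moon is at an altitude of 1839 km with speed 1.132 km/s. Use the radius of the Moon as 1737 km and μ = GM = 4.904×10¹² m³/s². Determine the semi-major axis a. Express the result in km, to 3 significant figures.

a ≈ 3360 km

r = 1737 + 1839 = 3576.0 km = 3.576×10⁶ m.
Specific orbital energy ε = v²/2 − μ/r = (1132)²/2 − 4.904×10¹²/3.576×10⁶ = -7.307×10⁵ J/kg.
Since ε = −μ/(2a), a = −μ/(2ε) = 3.356×10⁶ m = 3355.9 km.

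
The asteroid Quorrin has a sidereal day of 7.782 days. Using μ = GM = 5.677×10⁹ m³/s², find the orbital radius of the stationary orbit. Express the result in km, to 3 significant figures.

T = 7.782 days = 6.724×10⁵ s.
A synchronous orbit has period T, so by Kepler's third law a = (μT²/4π²)^(1/3).
μT²/4π² = 5.677×10⁹ × (6.724×10⁵)² / 39.48 = 6.501×10¹⁹ m³.
a = 4.021×10⁶ m = 4020.9 km.

r_sync ≈ 4020 km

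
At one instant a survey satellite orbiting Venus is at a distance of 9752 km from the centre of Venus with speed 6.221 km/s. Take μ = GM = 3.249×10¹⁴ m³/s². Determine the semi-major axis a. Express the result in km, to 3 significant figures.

a ≈ 11600 km

r = 9.752×10⁶ m.
Vis-viva rearranged: 1/a = 2/r − v²/μ = 2.051×10⁻⁷ − 1.191×10⁻⁷ = 8.597×10⁻⁸ m⁻¹.
a = 1.163×10⁷ m = 11632 km.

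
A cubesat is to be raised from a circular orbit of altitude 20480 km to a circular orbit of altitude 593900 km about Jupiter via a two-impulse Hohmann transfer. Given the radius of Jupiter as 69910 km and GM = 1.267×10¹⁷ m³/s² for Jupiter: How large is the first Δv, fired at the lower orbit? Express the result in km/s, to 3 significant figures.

Δv ≈ 12.2 km/s

r₁ = 69910 + 20480 = 90390 km = 9.0390×10⁷ m.
r₂ = 69910 + 593900 = 663810 km = 6.6381×10⁸ m.
Transfer ellipse a_t = (r₁ + r₂)/2 = 3.771×10⁸ m.
At r₁: circular v_c1 = √(μ/r₁) = 37440 m/s; transfer-perijove v_p = √[μ(2/r₁ − 1/a_t)] = 49670 m/s.
Δv₁ = v_p − v_c1 = 12230 m/s.
= 12.23 km/s.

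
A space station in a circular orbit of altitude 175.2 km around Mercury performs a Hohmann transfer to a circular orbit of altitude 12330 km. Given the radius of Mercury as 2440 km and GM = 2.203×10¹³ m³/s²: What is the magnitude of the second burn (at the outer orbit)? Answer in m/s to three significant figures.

Δv ≈ 551 m/s

r₁ = 2440 + 175.2 = 2615.2 km = 2.6152×10⁶ m.
r₂ = 2440 + 12330 = 14770 km = 1.4770×10⁷ m.
Transfer ellipse a_t = (r₁ + r₂)/2 = 8.693×10⁶ m.
At r₁: circular v_c1 = √(μ/r₁) = 2902 m/s; transfer-periherm v_p = √[μ(2/r₁ − 1/a_t)] = 3783 m/s.
At r₂: circular v_c2 = √(μ/r₂) = 1221 m/s; transfer-apoherm v_a = √[μ(2/r₂ − 1/a_t)] = 669.9 m/s.
Δv₂ = v_c2 − v_a = 551.4 m/s.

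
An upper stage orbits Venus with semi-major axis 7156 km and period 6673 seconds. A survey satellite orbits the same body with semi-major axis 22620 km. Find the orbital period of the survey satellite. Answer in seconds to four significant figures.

Kepler's third law: T² ∝ a³, so T₂ = T₁ (a₂/a₁)^(3/2).
a₂/a₁ = 3.161, (a₂/a₁)^(3/2) = 5.620.
T₂ = 6673 × 5.620 = 37500 seconds.

T₂ ≈ 37500 seconds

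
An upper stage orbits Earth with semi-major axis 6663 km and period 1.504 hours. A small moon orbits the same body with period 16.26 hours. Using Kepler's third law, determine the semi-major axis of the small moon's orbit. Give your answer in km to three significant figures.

Kepler's third law: a³ ∝ T², so a₂ = a₁ (T₂/T₁)^(2/3).
T₂/T₁ = 10.81, (T₂/T₁)^(2/3) = 4.889.
a₂ = 6663 × 4.889 = 32580 km.

a₂ ≈ 32600 km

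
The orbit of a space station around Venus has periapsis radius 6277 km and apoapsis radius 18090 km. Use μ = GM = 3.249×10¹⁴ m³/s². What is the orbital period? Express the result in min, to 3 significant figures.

T ≈ 247 min

Semi-major axis a = (r_p + r_a)/2 = (6277.0 + 18090)/2 = 12184 km = 1.218×10⁷ m.
By Kepler's third law T = 2π√(a³/μ) = 2π × 2.359×10³ = 1.482×10⁴ s.
= 247.1 min.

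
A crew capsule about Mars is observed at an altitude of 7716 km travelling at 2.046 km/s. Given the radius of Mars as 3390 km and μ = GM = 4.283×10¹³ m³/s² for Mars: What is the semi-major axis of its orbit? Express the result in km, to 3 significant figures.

r = 3390 + 7716 = 11106 km = 1.111×10⁷ m.
Vis-viva rearranged: 1/a = 2/r − v²/μ = 1.801×10⁻⁷ − 9.774×10⁻⁸ = 8.234×10⁻⁸ m⁻¹.
a = 1.214×10⁷ m = 12144 km.

a ≈ 12100 km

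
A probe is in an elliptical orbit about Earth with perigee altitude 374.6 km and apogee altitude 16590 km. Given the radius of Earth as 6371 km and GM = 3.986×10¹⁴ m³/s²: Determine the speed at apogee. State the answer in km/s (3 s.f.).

v ≈ 2.81 km/s

r_p = 6371 + 374.6 = 6745.6 km = 6.7456×10⁶ m.
r_a = 6371 + 16590 = 22961 km = 2.2961×10⁷ m.
Semi-major axis a = (r_p + r_a)/2 = 14853 km = 1.485×10⁷ m.
Vis-viva: v² = μ(2/r − 1/a) = 3.986×10¹⁴ × (8.710×10⁻⁸ − 6.733×10⁻⁸) = 7.884×10⁶ m²/s².
v = 2808 m/s = 2.808 km/s.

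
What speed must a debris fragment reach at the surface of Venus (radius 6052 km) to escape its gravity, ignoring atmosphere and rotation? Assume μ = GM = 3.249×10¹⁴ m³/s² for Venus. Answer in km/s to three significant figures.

r = R = 6.052×10⁶ m.
Escape speed v_esc = √(2μ/r) = √(2 × 3.249×10¹⁴ / 6.052×10⁶) = √(1.074×10⁸) = 10360 m/s.
= 10.36 km/s.

v_esc ≈ 10.4 km/s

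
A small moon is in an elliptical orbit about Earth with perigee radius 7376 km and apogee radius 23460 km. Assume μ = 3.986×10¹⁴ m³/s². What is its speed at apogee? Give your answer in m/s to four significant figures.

v ≈ 2851 m/s

Semi-major axis a = (r_p + r_a)/2 = 15418 km = 1.542×10⁷ m.
Vis-viva: v² = μ(2/r − 1/a) = 3.986×10¹⁴ × (8.525×10⁻⁸ − 6.486×10⁻⁸) = 8.128×10⁶ m²/s².
v = 2851 m/s.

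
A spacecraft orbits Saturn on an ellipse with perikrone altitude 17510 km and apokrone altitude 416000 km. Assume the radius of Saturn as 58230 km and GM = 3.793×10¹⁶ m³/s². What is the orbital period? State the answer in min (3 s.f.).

T ≈ 2450 min

r_p = 58230 + 17510 = 75740 km = 7.5740×10⁷ m.
r_a = 58230 + 416000 = 474230 km = 4.7423×10⁸ m.
Semi-major axis a = (r_p + r_a)/2 = (75740 + 4.7423×10⁵)/2 = 2.7498×10⁵ km = 2.750×10⁸ m.
By Kepler's third law T = 2π√(a³/μ) = 2π × 2.341×10⁴ = 1.471×10⁵ s.
= 2452 min.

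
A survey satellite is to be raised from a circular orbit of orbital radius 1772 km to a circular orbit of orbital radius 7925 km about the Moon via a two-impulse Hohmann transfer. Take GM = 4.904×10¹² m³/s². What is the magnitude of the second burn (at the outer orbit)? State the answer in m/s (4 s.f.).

r₁ = 1772 km = 1.772×10⁶ m.
r₂ = 7925 km = 7.925×10⁶ m.
Transfer ellipse a_t = (r₁ + r₂)/2 = 4.848×10⁶ m.
At r₁: circular v_c1 = √(μ/r₁) = 1664 m/s; transfer-perilune v_p = √[μ(2/r₁ − 1/a_t)] = 2127 m/s.
At r₂: circular v_c2 = √(μ/r₂) = 786.6 m/s; transfer-apolune v_a = √[μ(2/r₂ − 1/a_t)] = 475.6 m/s.
Δv₂ = v_c2 − v_a = 311.1 m/s.

Δv ≈ 311.1 m/s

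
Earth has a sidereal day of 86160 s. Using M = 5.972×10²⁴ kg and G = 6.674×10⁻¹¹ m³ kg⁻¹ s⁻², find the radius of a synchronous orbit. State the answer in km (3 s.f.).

r_sync ≈ 42200 km

μ = GM = 6.674×10⁻¹¹ × 5.972×10²⁴ = 3.986×10¹⁴ m³/s².
A synchronous orbit has period T, so by Kepler's third law a = (μT²/4π²)^(1/3).
μT²/4π² = 3.986×10¹⁴ × (8.616×10⁴)² / 39.48 = 7.495×10²² m³.
a = 4.216×10⁷ m = 42162 km.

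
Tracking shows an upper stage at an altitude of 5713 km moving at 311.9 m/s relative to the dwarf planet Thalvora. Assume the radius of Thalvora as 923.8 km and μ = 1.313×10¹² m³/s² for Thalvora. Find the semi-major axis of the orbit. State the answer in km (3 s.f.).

r = 923.8 + 5713 = 6636.8 km = 6.637×10⁶ m.
Specific orbital energy ε = v²/2 − μ/r = (311.9)²/2 − 1.313×10¹²/6.637×10⁶ = -1.492×10⁵ J/kg.
Since ε = −μ/(2a), a = −μ/(2ε) = 4.400×10⁶ m = 4400.3 km.

a ≈ 4400 km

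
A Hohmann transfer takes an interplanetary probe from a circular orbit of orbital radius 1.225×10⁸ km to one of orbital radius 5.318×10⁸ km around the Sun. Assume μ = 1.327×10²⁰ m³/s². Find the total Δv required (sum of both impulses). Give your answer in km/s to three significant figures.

Δv_total ≈ 15.2 km/s

r₁ = 1.225×10⁸ km = 1.225×10¹¹ m.
r₂ = 5.318×10⁸ km = 5.318×10¹¹ m.
Transfer ellipse a_t = (r₁ + r₂)/2 = 3.272×10¹¹ m.
At r₁: circular v_c1 = √(μ/r₁) = 32910 m/s; transfer-perihelion v_p = √[μ(2/r₁ − 1/a_t)] = 41960 m/s.
Δv₁ = v_p − v_c1 = 9050 m/s.
At r₂: circular v_c2 = √(μ/r₂) = 15800 m/s; transfer-aphelion v_a = √[μ(2/r₂ − 1/a_t)] = 9666 m/s.
Δv₂ = v_c2 − v_a = 6130 m/s.
Total Δv = Δv₁ + Δv₂ = 15180 m/s = 15.18 km/s.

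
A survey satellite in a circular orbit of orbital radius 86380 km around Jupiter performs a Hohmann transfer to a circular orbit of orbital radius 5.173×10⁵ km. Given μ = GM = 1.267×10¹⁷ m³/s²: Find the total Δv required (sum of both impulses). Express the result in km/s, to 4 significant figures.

Δv_total ≈ 19.12 km/s

r₁ = 86380 km = 8.638×10⁷ m.
r₂ = 5.173×10⁵ km = 5.173×10⁸ m.
Transfer ellipse a_t = (r₁ + r₂)/2 = 3.018×10⁸ m.
At r₁: circular v_c1 = √(μ/r₁) = 38300 m/s; transfer-perijove v_p = √[μ(2/r₁ − 1/a_t)] = 50140 m/s.
Δv₁ = v_p − v_c1 = 11840 m/s.
At r₂: circular v_c2 = √(μ/r₂) = 15650 m/s; transfer-apojove v_a = √[μ(2/r₂ − 1/a_t)] = 8372 m/s.
Δv₂ = v_c2 − v_a = 7278 m/s.
Total Δv = Δv₁ + Δv₂ = 19120 m/s = 19.12 km/s.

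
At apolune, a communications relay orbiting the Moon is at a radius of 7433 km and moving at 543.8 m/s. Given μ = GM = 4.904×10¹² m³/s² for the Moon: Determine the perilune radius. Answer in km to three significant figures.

perilune radius ≈ 2150 km

r_a = 7.433×10⁶ m.
Specific energy ε = v²/2 − μ/r = -5.119×10⁵ J/kg, so a = −μ/(2ε) = 4.790×10⁶ m.
The apsides satisfy r_p + r_a = 2a, so the perilune radius is 2a − r_a = 2.147×10⁶ m = 2147.0 km.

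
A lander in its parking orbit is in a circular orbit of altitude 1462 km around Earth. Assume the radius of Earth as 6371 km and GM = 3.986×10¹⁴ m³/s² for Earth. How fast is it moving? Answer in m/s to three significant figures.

r = 6371 + 1462 = 7833.0 km = 7.8330×10⁶ m.
For a circular orbit v = √(μ/r) = √(3.986×10¹⁴ / 7.833×10⁶) = √(5.089×10⁷) = 7134 m/s.

v ≈ 7130 m/s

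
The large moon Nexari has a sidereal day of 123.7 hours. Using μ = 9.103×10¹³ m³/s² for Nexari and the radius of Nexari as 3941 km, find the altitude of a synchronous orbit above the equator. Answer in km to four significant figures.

h_sync ≈ 73100 km

T = 123.7 hours = 4.453×10⁵ s.
A synchronous orbit has period T, so by Kepler's third law a = (μT²/4π²)^(1/3).
μT²/4π² = 9.103×10¹³ × (4.453×10⁵)² / 39.48 = 4.573×10²³ m³.
a = 7.704×10⁷ m = 77041 km.
Altitude h = a − R = 77041 − 3941 = 73100 km.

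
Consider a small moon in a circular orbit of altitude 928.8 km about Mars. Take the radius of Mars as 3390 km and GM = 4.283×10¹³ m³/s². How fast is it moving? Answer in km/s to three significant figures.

v ≈ 3.15 km/s

r = 3390 + 928.8 = 4318.8 km = 4.3188×10⁶ m.
For a circular orbit v = √(μ/r) = √(4.283×10¹³ / 4.319×10⁶) = √(9.917×10⁶) = 3149 m/s.
That is 3.149 km/s.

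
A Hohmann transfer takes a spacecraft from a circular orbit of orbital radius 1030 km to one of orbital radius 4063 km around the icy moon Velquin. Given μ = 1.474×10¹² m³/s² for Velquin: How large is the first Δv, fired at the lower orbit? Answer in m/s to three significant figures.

r₁ = 1030 km = 1.030×10⁶ m.
r₂ = 4063 km = 4.063×10⁶ m.
Transfer ellipse a_t = (r₁ + r₂)/2 = 2.546×10⁶ m.
At r₁: circular v_c1 = √(μ/r₁) = 1196 m/s; transfer-periapsis v_p = √[μ(2/r₁ − 1/a_t)] = 1511 m/s.
Δv₁ = v_p − v_c1 = 314.8 m/s.

Δv ≈ 315 m/s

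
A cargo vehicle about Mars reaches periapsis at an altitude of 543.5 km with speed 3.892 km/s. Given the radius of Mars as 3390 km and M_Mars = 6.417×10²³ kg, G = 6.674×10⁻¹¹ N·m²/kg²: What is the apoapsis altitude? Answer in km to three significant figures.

μ = GM = 6.674×10⁻¹¹ × 6.417×10²³ = 4.283×10¹³ m³/s².
r_p = 3390 + 543.5 = 3933.5 km = 3.934×10⁶ m.
Specific energy ε = v²/2 − μ/r = -3.314×10⁶ J/kg, so a = −μ/(2ε) = 6.462×10⁶ m.
The apsides satisfy r_p + r_a = 2a, so the apoapsis radius is 2a − r_p = 8.990×10⁶ m = 8989.8 km.
Apoapsis altitude = 8989.8 − 3390 = 5599.8 km.

apoapsis altitude ≈ 5600 km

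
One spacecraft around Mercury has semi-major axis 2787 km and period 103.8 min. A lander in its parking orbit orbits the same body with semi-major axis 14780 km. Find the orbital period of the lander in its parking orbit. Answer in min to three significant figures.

T₂ ≈ 1270 min

Kepler's third law: T² ∝ a³, so T₂ = T₁ (a₂/a₁)^(3/2).
a₂/a₁ = 5.303, (a₂/a₁)^(3/2) = 12.21.
T₂ = 103.8 × 12.21 = 1268 min.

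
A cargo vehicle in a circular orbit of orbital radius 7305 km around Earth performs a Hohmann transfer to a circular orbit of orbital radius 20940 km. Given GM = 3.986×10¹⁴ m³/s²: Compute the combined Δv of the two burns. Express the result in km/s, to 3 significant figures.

r₁ = 7305 km = 7.305×10⁶ m.
r₂ = 20940 km = 2.094×10⁷ m.
Transfer ellipse a_t = (r₁ + r₂)/2 = 1.412×10⁷ m.
At r₁: circular v_c1 = √(μ/r₁) = 7387 m/s; transfer-perigee v_p = √[μ(2/r₁ − 1/a_t)] = 8995 m/s.
Δv₁ = v_p − v_c1 = 1608 m/s.
At r₂: circular v_c2 = √(μ/r₂) = 4363 m/s; transfer-apogee v_a = √[μ(2/r₂ − 1/a_t)] = 3138 m/s.
Δv₂ = v_c2 − v_a = 1225 m/s.
Total Δv = Δv₁ + Δv₂ = 2833 m/s = 2.833 km/s.

Δv_total ≈ 2.83 km/s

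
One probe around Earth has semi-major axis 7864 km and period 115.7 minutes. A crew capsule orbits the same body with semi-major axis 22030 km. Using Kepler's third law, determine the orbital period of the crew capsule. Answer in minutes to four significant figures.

Kepler's third law: T² ∝ a³, so T₂ = T₁ (a₂/a₁)^(3/2).
a₂/a₁ = 2.801, (a₂/a₁)^(3/2) = 4.689.
T₂ = 115.7 × 4.689 = 542.5 minutes.

T₂ ≈ 542.5 minutes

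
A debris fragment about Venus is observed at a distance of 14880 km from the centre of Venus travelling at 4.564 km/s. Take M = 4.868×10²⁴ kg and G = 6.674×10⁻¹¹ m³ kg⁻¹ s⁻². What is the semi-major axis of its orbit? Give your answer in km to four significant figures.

a ≈ 14230 km

μ = GM = 6.674×10⁻¹¹ × 4.868×10²⁴ = 3.249×10¹⁴ m³/s².
r = 1.488×10⁷ m.
Vis-viva rearranged: 1/a = 2/r − v²/μ = 1.344×10⁻⁷ − 6.411×10⁻⁸ = 7.029×10⁻⁸ m⁻¹.
a = 1.423×10⁷ m = 14226 km.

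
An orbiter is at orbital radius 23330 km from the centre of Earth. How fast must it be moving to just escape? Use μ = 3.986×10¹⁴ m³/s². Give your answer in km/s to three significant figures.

r = 23330 km = 2.333×10⁷ m.
Escape speed v_esc = √(2μ/r) = √(2 × 3.986×10¹⁴ / 2.333×10⁷) = √(3.417×10⁷) = 5846 m/s.
= 5.846 km/s.

v_esc ≈ 5.85 km/s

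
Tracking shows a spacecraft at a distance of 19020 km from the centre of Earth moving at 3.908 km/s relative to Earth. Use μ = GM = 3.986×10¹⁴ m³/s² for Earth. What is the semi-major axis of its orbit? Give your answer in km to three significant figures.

r = 1.902×10⁷ m.
Specific orbital energy ε = v²/2 − μ/r = (3908)²/2 − 3.986×10¹⁴/1.902×10⁷ = -1.332×10⁷ J/kg.
Since ε = −μ/(2a), a = −μ/(2ε) = 1.496×10⁷ m = 14962 km.

a ≈ 15000 km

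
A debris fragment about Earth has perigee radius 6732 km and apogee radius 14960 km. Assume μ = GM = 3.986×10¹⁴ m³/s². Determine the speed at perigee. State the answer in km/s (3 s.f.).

Semi-major axis a = (r_p + r_a)/2 = 10846 km = 1.085×10⁷ m.
Vis-viva: v² = μ(2/r − 1/a) = 3.986×10¹⁴ × (2.971×10⁻⁷ − 9.220×10⁻⁸) = 8.167×10⁷ m²/s².
v = 9037 m/s = 9.037 km/s.

v ≈ 9.04 km/s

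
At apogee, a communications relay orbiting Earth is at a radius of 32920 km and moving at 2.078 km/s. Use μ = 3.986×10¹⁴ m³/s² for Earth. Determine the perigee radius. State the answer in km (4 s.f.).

r_a = 3.292×10⁷ m.
Specific energy ε = v²/2 − μ/r = -9.949×10⁶ J/kg, so a = −μ/(2ε) = 2.003×10⁷ m.
The apsides satisfy r_p + r_a = 2a, so the perigee radius is 2a − r_a = 7.144×10⁶ m = 7143.9 km.

perigee radius ≈ 7144 km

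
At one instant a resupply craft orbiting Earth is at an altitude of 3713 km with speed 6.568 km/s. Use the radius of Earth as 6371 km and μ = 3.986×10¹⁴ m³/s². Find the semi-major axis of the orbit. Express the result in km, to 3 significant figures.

a ≈ 11100 km

r = 6371 + 3713 = 10084 km = 1.008×10⁷ m.
Specific orbital energy ε = v²/2 − μ/r = (6568)²/2 − 3.986×10¹⁴/1.008×10⁷ = -1.796×10⁷ J/kg.
Since ε = −μ/(2a), a = −μ/(2ε) = 1.110×10⁷ m = 11098 km.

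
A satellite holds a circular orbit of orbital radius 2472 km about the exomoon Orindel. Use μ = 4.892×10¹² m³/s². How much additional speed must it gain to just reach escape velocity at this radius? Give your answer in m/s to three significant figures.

r = 2472 km = 2.472×10⁶ m.
Circular speed v_c = √(μ/r) = 1407 m/s.
Escape speed v_esc = √(2μ/r) = √2 × v_c = 1989 m/s.
Δv = v_esc − v_c = 582.7 m/s.

Δv ≈ 583 m/s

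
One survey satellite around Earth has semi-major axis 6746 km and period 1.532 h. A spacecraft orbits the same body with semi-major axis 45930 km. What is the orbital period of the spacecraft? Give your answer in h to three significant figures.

T₂ ≈ 27.2 h

Kepler's third law: T² ∝ a³, so T₂ = T₁ (a₂/a₁)^(3/2).
a₂/a₁ = 6.808, (a₂/a₁)^(3/2) = 17.77.
T₂ = 1.532 × 17.77 = 27.22 h.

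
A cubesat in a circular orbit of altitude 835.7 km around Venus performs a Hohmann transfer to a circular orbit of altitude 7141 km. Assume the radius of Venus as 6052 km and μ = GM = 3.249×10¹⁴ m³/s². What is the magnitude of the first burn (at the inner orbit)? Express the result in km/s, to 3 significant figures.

Δv ≈ 1.00 km/s

r₁ = 6052 + 835.7 = 6887.7 km = 6.8877×10⁶ m.
r₂ = 6052 + 7141 = 13193 km = 1.3193×10⁷ m.
Transfer ellipse a_t = (r₁ + r₂)/2 = 1.004×10⁷ m.
At r₁: circular v_c1 = √(μ/r₁) = 6868 m/s; transfer-periapsis v_p = √[μ(2/r₁ − 1/a_t)] = 7873 m/s.
Δv₁ = v_p − v_c1 = 1005 m/s.
= 1.005 km/s.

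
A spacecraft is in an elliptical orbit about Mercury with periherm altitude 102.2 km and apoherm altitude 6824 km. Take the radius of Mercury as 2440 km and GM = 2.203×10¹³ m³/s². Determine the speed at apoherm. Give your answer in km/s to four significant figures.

r_p = 2440 + 102.2 = 2542.2 km = 2.5422×10⁶ m.
r_a = 2440 + 6824 = 9264.0 km = 9.2640×10⁶ m.
Semi-major axis a = (r_p + r_a)/2 = 5903.1 km = 5.903×10⁶ m.
Vis-viva: v² = μ(2/r − 1/a) = 2.203×10¹³ × (2.159×10⁻⁷ − 1.694×10⁻⁷) = 1.024×10⁶ m²/s².
v = 1012 m/s = 1.012 km/s.

v ≈ 1.012 km/s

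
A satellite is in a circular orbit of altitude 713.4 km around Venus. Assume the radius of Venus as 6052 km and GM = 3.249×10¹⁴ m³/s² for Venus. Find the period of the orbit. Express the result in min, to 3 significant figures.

T ≈ 102 min

r = 6052 + 713.4 = 6765.4 km = 6.7654×10⁶ m.
Kepler's third law: T = 2π√(r³/μ) = 2π√((6.765×10⁶)³ / 3.249×10¹⁴).
r³/μ = 9.531×10⁵ s², so T = 2π × 9.763×10² = 6.134×10³ s.
Converting: 6.134×10³ s ÷ 60.00 = 102.2 min.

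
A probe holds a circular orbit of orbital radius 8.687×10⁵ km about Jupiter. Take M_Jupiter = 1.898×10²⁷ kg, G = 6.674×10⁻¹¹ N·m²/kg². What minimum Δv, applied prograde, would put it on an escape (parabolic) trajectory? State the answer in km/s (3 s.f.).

μ = GM = 6.674×10⁻¹¹ × 1.898×10²⁷ = 1.267×10¹⁷ m³/s².
r = 8.687×10⁵ km = 8.687×10⁸ m.
Circular speed v_c = √(μ/r) = 12080 m/s.
Escape speed v_esc = √(2μ/r) = √2 × v_c = 17080 m/s.
Δv = v_esc − v_c = 5002 m/s = 5.002 km/s.

Δv ≈ 5.00 km/s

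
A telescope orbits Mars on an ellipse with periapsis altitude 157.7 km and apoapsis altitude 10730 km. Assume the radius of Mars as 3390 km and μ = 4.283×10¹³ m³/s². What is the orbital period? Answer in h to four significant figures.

T ≈ 7.002 h

r_p = 3390 + 157.7 = 3547.7 km = 3.5477×10⁶ m.
r_a = 3390 + 10730 = 14120 km = 1.4120×10⁷ m.
Semi-major axis a = (r_p + r_a)/2 = (3547.7 + 14120)/2 = 8833.9 km = 8.834×10⁶ m.
By Kepler's third law T = 2π√(a³/μ) = 2π × 4.012×10³ = 2.521×10⁴ s.
= 7.002 h.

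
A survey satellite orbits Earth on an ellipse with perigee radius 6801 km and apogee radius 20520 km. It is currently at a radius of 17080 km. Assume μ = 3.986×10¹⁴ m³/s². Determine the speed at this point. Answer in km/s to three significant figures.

Semi-major axis a = (r_p + r_a)/2 = 13660 km = 1.366×10⁷ m.
Vis-viva: v² = μ(2/r − 1/a) = 3.986×10¹⁴ × (1.171×10⁻⁷ − 7.320×10⁻⁸) = 1.750×10⁷ m²/s².
v = 4183 m/s = 4.183 km/s.

v ≈ 4.18 km/s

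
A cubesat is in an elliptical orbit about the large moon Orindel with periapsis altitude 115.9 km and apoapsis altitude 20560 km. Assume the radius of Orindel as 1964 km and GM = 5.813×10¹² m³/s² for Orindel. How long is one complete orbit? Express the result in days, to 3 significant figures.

r_p = 1964 + 115.9 = 2079.9 km = 2.0799×10⁶ m.
r_a = 1964 + 20560 = 22524 km = 2.2524×10⁷ m.
Semi-major axis a = (r_p + r_a)/2 = (2079.9 + 22524)/2 = 12302 km = 1.230×10⁷ m.
By Kepler's third law T = 2π√(a³/μ) = 2π × 1.790×10⁴ = 1.124×10⁵ s.
= 1.301 days.

T ≈ 1.30 days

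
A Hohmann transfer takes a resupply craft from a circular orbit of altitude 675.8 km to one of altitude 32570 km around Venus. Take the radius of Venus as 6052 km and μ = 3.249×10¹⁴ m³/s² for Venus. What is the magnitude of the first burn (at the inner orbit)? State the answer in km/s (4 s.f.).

Δv ≈ 2.120 km/s

r₁ = 6052 + 675.8 = 6727.8 km = 6.7278×10⁶ m.
r₂ = 6052 + 32570 = 38622 km = 3.8622×10⁷ m.
Transfer ellipse a_t = (r₁ + r₂)/2 = 2.267×10⁷ m.
At r₁: circular v_c1 = √(μ/r₁) = 6949 m/s; transfer-periapsis v_p = √[μ(2/r₁ − 1/a_t)] = 9069 m/s.
Δv₁ = v_p − v_c1 = 2120 m/s.
= 2.120 km/s.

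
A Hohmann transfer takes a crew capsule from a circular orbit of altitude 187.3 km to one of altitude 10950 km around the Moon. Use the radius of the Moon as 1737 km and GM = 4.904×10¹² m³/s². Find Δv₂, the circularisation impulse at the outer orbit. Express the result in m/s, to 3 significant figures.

Δv ≈ 303 m/s

r₁ = 1737 + 187.3 = 1924.3 km = 1.9243×10⁶ m.
r₂ = 1737 + 10950 = 12687 km = 1.2687×10⁷ m.
Transfer ellipse a_t = (r₁ + r₂)/2 = 7.306×10⁶ m.
At r₁: circular v_c1 = √(μ/r₁) = 1596 m/s; transfer-perilune v_p = √[μ(2/r₁ − 1/a_t)] = 2104 m/s.
At r₂: circular v_c2 = √(μ/r₂) = 621.7 m/s; transfer-apolune v_a = √[μ(2/r₂ − 1/a_t)] = 319.1 m/s.
Δv₂ = v_c2 − v_a = 302.6 m/s.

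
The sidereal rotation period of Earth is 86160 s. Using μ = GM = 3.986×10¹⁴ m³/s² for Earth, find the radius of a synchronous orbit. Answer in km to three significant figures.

A synchronous orbit has period T, so by Kepler's third law a = (μT²/4π²)^(1/3).
μT²/4π² = 3.986×10¹⁴ × (8.616×10⁴)² / 39.48 = 7.495×10²² m³.
a = 4.216×10⁷ m = 42163 km.

r_sync ≈ 42200 km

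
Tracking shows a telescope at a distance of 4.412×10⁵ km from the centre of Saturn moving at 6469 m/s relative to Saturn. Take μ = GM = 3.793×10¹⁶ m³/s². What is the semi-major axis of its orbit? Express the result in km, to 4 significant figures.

r = 4.412×10⁸ m.
Specific orbital energy ε = v²/2 − μ/r = (6469)²/2 − 3.793×10¹⁶/4.412×10⁸ = -6.505×10⁷ J/kg.
Since ε = −μ/(2a), a = −μ/(2ε) = 2.916×10⁸ m = 2.9156×10⁵ km.

a ≈ 2.916×10⁵ km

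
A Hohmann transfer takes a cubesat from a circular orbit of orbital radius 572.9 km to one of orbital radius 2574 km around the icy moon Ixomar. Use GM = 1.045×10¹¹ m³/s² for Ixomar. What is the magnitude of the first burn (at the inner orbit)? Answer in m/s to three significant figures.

r₁ = 572.9 km = 5.729×10⁵ m.
r₂ = 2574 km = 2.574×10⁶ m.
Transfer ellipse a_t = (r₁ + r₂)/2 = 1.573×10⁶ m.
At r₁: circular v_c1 = √(μ/r₁) = 427.1 m/s; transfer-periapsis v_p = √[μ(2/r₁ − 1/a_t)] = 546.3 m/s.
Δv₁ = v_p − v_c1 = 119.2 m/s.

Δv ≈ 119 m/s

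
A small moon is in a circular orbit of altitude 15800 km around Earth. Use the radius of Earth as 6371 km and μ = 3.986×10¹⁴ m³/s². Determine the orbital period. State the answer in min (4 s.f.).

T ≈ 547.6 min

r = 6371 + 15800 = 22171 km = 2.2171×10⁷ m.
Kepler's third law: T = 2π√(r³/μ) = 2π√((2.217×10⁷)³ / 3.986×10¹⁴).
r³/μ = 2.734×10⁷ s², so T = 2π × 5.229×10³ = 3.285×10⁴ s.
Converting: 3.285×10⁴ s ÷ 60.00 = 547.6 min.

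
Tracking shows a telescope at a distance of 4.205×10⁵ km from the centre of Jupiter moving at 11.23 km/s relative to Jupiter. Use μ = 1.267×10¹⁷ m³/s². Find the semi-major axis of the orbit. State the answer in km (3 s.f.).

a ≈ 2.66×10⁵ km

r = 4.205×10⁸ m.
Vis-viva rearranged: 1/a = 2/r − v²/μ = 4.756×10⁻⁹ − 9.954×10⁻¹⁰ = 3.761×10⁻⁹ m⁻¹.
a = 2.659×10⁸ m = 2.6590×10⁵ km.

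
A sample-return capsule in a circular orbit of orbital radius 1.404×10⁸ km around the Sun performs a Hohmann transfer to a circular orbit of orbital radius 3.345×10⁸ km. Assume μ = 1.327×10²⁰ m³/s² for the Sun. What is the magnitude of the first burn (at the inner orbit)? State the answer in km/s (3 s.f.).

r₁ = 1.404×10⁸ km = 1.404×10¹¹ m.
r₂ = 3.345×10⁸ km = 3.345×10¹¹ m.
Transfer ellipse a_t = (r₁ + r₂)/2 = 2.374×10¹¹ m.
At r₁: circular v_c1 = √(μ/r₁) = 30740 m/s; transfer-perihelion v_p = √[μ(2/r₁ − 1/a_t)] = 36490 m/s.
Δv₁ = v_p − v_c1 = 5746 m/s.
= 5.746 km/s.

Δv ≈ 5.75 km/s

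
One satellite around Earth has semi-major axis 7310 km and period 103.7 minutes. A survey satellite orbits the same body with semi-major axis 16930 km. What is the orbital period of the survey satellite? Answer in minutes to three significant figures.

Kepler's third law: T² ∝ a³, so T₂ = T₁ (a₂/a₁)^(3/2).
a₂/a₁ = 2.316, (a₂/a₁)^(3/2) = 3.525.
T₂ = 103.7 × 3.525 = 365.5 minutes.

T₂ ≈ 366 minutes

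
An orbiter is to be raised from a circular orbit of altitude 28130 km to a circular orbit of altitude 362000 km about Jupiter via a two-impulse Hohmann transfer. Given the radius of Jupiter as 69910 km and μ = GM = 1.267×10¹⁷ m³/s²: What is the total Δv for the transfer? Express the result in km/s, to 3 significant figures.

Δv_total ≈ 16.7 km/s

r₁ = 69910 + 28130 = 98040 km = 9.8040×10⁷ m.
r₂ = 69910 + 362000 = 431910 km = 4.3191×10⁸ m.
Transfer ellipse a_t = (r₁ + r₂)/2 = 2.650×10⁸ m.
At r₁: circular v_c1 = √(μ/r₁) = 35950 m/s; transfer-perijove v_p = √[μ(2/r₁ − 1/a_t)] = 45900 m/s.
Δv₁ = v_p − v_c1 = 9948 m/s.
At r₂: circular v_c2 = √(μ/r₂) = 17130 m/s; transfer-apojove v_a = √[μ(2/r₂ − 1/a_t)] = 10420 m/s.
Δv₂ = v_c2 − v_a = 6709 m/s.
Total Δv = Δv₁ + Δv₂ = 16660 m/s = 16.66 km/s.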